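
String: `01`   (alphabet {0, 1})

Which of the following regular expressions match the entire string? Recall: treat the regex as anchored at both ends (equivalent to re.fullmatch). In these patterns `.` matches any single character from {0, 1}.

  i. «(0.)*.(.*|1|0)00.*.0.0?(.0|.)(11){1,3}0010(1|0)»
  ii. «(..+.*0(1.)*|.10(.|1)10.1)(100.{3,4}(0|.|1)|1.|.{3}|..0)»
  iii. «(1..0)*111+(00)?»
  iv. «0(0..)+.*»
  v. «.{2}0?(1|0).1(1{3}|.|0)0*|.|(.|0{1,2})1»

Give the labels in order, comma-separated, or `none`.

v

i → no match
ii → no match
iii → no match
iv → no match — must start with `00`
v → match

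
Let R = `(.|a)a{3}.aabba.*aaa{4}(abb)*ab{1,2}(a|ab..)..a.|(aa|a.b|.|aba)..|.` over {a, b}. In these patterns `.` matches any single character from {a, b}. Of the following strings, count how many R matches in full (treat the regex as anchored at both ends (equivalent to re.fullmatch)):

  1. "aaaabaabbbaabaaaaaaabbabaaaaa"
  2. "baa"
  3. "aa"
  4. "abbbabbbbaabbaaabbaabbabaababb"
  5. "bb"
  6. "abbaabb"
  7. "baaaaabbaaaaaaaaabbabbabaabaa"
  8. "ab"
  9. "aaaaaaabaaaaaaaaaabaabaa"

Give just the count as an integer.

1

1 → no match
2 → match
3 → no match
4 → no match
5 → no match
6 → no match
7 → no match
8 → no match
9 → no match
Total matched: 1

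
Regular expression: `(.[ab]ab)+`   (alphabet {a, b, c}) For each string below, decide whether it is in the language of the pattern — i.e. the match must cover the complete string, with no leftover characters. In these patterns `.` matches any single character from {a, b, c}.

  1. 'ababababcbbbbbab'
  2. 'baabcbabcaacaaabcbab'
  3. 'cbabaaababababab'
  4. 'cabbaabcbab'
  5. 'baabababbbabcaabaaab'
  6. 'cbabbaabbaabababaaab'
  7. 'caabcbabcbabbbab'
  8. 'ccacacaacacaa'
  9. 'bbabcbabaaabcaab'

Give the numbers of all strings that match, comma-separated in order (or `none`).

3, 5, 6, 7, 9

1 → no match
2 → no match
3 → match
4 → no match
5 → match
6 → match
7 → match
8 → no match — must end with 'ab'
9 → match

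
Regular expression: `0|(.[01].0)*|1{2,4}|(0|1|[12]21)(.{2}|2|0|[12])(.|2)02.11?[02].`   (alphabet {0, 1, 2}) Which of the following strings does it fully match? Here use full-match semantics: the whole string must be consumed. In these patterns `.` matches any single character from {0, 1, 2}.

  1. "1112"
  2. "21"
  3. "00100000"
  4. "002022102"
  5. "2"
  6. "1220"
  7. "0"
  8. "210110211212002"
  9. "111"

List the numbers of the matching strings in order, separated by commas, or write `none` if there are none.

1 → no match
2 → no match
3 → match
4 → match
5 → no match
6 → no match
7 → match
8 → no match
9 → match

3, 4, 7, 9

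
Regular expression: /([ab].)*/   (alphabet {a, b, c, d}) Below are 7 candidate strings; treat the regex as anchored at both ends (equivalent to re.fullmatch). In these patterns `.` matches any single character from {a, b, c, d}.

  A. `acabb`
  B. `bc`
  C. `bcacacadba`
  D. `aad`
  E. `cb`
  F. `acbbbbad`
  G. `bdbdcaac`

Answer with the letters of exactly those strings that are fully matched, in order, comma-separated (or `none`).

B, C, F

A → no match
B → match
C → match
D → no match
E → no match
F → match
G → no match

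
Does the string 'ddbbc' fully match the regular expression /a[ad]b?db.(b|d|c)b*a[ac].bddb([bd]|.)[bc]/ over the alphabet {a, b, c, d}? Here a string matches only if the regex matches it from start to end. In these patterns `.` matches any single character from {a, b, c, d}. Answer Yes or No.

No

Every match must start with 'a', but 'ddbbc' does not.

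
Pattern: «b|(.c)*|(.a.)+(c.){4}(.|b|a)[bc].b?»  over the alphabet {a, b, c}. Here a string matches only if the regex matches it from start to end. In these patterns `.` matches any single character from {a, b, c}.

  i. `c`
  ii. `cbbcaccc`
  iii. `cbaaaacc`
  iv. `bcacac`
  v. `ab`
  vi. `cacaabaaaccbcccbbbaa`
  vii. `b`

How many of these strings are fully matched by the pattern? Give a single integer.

2

i → no match
ii → no match
iii → no match
iv → match
v → no match
vi → no match
vii → match
Total matched: 2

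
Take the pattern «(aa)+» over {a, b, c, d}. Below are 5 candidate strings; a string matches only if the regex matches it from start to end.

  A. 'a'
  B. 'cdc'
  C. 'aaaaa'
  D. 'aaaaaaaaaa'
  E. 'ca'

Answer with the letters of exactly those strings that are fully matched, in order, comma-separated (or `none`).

A → no match — must start with 'aa'
B → no match — must start with 'aa'
C → no match
D → match
E → no match — must start with 'aa'

D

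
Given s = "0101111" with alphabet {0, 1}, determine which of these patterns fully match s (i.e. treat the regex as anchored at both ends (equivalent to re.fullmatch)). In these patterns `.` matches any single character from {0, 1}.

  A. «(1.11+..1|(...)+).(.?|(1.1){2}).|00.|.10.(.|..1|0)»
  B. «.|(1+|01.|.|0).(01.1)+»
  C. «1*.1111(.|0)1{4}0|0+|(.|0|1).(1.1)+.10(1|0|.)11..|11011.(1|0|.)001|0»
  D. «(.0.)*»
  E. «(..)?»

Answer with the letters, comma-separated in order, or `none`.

A

A → match
B → no match
C → no match
D → no match
E → no match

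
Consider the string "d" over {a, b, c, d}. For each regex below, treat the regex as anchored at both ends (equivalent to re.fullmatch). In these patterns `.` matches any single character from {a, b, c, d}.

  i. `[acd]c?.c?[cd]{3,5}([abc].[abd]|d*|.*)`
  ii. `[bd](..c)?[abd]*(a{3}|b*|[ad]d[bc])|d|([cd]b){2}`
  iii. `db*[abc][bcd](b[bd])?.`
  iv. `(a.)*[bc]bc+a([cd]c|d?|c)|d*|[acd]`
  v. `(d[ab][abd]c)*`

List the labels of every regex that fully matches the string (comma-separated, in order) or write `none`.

ii, iv

i → no match
ii → match
iii → no match
iv → match
v → no match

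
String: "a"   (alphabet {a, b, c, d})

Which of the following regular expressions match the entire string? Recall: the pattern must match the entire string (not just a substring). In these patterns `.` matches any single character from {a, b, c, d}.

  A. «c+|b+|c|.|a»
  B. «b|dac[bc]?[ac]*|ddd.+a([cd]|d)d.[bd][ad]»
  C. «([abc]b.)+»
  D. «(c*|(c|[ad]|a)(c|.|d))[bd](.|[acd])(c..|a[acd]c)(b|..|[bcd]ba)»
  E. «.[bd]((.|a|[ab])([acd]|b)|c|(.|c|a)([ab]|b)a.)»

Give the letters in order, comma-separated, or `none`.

A

A → match
B → no match
C → no match
D → no match
E → no match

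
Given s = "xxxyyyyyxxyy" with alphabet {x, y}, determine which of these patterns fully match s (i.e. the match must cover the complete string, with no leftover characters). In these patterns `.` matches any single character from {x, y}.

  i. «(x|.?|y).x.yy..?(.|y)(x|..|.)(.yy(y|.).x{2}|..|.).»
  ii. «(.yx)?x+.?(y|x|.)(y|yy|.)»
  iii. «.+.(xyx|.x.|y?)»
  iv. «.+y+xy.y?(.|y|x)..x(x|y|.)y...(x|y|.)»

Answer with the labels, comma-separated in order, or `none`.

i → match
ii → no match
iii → match
iv → no match

i, iii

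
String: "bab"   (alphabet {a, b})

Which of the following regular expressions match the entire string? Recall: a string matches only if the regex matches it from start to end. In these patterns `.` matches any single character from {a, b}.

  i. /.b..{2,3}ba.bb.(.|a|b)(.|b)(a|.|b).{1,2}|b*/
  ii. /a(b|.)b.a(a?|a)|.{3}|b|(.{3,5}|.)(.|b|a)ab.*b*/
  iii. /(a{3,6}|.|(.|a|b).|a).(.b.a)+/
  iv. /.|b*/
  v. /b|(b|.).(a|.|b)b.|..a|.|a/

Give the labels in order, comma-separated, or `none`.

ii

i → no match
ii → match
iii → no match — must end with "a"
iv → no match
v → no match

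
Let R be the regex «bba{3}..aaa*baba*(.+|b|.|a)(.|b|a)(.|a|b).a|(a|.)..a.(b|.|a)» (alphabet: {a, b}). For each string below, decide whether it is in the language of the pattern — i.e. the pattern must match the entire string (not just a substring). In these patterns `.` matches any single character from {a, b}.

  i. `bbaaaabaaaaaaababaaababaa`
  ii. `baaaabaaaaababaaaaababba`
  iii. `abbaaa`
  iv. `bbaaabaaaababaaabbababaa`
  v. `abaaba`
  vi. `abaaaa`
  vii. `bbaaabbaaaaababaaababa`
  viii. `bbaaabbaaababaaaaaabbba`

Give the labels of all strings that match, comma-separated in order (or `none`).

i, iii, iv, v, vi, vii, viii

i → match
ii → no match
iii → match
iv → match
v → match
vi → match
vii → match
viii → match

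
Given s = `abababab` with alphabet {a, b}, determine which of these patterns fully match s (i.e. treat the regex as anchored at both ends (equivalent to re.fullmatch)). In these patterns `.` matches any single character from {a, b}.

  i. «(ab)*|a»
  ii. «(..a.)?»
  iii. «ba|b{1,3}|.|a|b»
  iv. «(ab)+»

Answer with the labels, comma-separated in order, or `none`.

i, iv

i → match
ii → no match
iii → no match
iv → match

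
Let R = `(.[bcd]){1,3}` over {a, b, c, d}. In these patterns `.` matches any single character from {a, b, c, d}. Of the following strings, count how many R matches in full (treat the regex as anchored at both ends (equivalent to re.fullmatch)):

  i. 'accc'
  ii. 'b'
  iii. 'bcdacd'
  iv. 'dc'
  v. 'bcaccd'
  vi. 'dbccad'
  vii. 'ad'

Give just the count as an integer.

i → match
ii → no match
iii → no match
iv → match
v → match
vi → match
vii → match
Total matched: 5

5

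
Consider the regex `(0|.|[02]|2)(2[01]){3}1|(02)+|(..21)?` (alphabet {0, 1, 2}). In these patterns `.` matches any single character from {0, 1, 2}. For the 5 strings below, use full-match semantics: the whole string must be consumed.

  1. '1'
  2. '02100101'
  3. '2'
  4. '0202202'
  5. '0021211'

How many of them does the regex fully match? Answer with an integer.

1 → no match
2 → no match
3 → no match
4 → no match
5 → no match
Total matched: 0

0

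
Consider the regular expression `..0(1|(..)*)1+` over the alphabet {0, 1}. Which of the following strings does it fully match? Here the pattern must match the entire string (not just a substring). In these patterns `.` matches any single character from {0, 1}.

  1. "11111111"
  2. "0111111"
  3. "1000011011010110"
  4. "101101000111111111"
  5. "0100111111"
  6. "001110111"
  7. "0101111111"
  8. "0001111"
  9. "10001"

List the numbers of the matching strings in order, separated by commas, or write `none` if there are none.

1 → no match
2 → no match
3 → no match — must end with "1"
4 → no match
5 → match
6 → no match
7 → match
8 → match
9 → no match

5, 7, 8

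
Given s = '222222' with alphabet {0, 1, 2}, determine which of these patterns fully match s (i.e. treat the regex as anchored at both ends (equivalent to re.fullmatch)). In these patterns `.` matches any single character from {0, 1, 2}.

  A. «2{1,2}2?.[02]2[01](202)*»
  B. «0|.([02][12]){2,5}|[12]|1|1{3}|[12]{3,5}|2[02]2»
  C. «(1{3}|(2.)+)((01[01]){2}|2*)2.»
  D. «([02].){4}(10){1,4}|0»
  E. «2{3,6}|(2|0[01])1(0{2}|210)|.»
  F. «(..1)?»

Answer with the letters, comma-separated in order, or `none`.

C, E

A → no match
B → no match
C → match
D → no match
E → match
F → no match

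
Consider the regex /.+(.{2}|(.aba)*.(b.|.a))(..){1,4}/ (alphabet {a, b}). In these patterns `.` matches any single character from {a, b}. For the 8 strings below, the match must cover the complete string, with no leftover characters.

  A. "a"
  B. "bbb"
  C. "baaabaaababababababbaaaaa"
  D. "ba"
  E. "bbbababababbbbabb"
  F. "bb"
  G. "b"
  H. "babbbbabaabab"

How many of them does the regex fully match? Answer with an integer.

3

A. "a" → no match
B. "bbb" → no match
C → match
D. "ba" → no match
E → match
F. "bb" → no match
G. "b" → no match
H → match
Total matched: 3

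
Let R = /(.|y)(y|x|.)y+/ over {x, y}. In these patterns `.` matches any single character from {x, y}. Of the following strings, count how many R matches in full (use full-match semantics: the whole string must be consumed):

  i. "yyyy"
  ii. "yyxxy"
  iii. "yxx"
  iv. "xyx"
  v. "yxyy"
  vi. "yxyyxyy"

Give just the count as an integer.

2

i → match
ii → no match
iii → no match — must end with "y"
iv → no match — must end with "y"
v → match
vi → no match
Total matched: 2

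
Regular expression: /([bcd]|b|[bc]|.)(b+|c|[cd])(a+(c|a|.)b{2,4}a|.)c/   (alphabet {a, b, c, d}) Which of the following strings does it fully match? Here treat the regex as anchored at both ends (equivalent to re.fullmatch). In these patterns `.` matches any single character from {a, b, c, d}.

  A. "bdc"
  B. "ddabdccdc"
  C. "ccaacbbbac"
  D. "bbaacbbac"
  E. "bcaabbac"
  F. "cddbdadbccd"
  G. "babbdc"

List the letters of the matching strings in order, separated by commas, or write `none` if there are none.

A. "bdc" → no match
B. "ddabdccdc" → no match
C. "ccaacbbbac" → match
D. "bbaacbbac" → match
E. "bcaabbac" → match
F. "cddbdadbccd" → no match — must end with "c"
G. "babbdc" → no match

C, D, E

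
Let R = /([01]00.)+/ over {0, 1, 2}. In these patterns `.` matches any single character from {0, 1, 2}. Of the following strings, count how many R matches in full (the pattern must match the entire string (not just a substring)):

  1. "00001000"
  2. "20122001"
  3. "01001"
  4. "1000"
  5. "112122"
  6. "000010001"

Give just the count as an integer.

2

1 → match
2 → no match
3 → no match
4 → match
5 → no match
6 → no match
Total matched: 2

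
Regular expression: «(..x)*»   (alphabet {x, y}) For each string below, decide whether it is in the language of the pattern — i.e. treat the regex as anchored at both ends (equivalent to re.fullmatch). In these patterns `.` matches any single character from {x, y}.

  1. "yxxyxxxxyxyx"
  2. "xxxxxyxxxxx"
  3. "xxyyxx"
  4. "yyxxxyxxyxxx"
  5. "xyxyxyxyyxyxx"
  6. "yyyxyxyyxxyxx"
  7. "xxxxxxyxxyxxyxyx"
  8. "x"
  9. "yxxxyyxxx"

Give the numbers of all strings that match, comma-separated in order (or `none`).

none

1. "yxxyxxxxyxyx" → no match
2. "xxxxxyxxxxx" → no match
3. "xxyyxx" → no match
4. "yyxxxyxxyxxx" → no match
5 → no match
6 → no match
7 → no match
8. "x" → no match
9. "yxxxyyxxx" → no match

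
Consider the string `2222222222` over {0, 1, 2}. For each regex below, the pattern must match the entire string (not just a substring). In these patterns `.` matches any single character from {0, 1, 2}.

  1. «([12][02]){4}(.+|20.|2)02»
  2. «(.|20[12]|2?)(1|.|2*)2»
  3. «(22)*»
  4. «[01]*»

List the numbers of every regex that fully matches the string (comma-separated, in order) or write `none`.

1 → no match — must end with `02`
2 → match
3 → match
4 → no match

2, 3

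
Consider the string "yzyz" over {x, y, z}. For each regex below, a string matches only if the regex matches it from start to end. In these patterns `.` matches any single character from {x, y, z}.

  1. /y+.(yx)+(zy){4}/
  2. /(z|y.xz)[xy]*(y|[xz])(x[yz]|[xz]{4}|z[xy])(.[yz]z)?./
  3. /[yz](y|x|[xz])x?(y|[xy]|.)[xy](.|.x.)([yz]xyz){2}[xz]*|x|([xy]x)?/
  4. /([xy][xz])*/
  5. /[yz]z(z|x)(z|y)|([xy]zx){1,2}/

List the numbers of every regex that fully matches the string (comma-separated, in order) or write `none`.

4

1 → no match — must end with "zy"
2 → no match
3 → no match
4 → match
5 → no match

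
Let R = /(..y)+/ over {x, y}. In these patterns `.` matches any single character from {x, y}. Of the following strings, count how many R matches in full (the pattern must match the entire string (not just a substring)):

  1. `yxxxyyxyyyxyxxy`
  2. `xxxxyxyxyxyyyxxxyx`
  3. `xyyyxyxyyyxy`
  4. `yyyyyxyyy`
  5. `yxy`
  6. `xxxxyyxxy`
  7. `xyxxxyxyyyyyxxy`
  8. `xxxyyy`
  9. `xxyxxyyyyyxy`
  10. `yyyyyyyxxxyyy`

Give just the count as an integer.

1 → no match
2 → no match — must end with `y`
3 → match
4 → no match
5 → match
6 → no match
7 → no match
8 → no match
9 → match
10 → no match
Total matched: 3

3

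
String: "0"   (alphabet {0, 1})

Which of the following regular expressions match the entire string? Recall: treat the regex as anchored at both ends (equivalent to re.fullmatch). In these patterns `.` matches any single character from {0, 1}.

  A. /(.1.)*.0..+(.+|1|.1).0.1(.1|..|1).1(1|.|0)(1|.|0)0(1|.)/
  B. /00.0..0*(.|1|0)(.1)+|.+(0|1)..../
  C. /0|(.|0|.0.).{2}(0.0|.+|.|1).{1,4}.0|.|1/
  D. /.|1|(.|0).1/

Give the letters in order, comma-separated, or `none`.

C, D

A → no match
B → no match
C → match
D → match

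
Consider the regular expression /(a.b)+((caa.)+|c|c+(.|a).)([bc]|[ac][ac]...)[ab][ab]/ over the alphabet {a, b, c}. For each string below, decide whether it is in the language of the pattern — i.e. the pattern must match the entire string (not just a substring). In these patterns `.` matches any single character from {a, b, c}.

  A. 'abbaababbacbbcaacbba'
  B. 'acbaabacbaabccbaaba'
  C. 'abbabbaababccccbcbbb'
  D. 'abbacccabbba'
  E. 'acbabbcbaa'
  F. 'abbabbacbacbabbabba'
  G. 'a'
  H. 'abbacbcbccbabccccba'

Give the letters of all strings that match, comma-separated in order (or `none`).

A → no match
B → no match
C → no match
D → no match
E → match
F → no match
G → no match
H → no match

E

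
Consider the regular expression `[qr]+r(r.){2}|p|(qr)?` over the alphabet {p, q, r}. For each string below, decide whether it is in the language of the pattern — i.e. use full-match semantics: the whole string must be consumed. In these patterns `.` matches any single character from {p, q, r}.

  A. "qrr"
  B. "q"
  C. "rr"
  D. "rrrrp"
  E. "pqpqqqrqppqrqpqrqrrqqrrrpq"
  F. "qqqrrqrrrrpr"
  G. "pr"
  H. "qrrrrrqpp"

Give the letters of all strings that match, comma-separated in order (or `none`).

none

A → no match
B → no match
C → no match
D → no match
E → no match
F → no match
G → no match
H → no match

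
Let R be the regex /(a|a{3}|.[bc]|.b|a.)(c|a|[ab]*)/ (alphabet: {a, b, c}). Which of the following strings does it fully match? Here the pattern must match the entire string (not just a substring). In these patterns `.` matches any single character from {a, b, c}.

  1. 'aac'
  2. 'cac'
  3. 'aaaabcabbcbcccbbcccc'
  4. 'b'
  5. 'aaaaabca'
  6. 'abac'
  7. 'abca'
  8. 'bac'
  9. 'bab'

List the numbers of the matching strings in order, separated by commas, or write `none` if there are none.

1

1 → match
2 → no match
3 → no match
4 → no match
5 → no match
6 → no match
7 → no match
8 → no match
9 → no match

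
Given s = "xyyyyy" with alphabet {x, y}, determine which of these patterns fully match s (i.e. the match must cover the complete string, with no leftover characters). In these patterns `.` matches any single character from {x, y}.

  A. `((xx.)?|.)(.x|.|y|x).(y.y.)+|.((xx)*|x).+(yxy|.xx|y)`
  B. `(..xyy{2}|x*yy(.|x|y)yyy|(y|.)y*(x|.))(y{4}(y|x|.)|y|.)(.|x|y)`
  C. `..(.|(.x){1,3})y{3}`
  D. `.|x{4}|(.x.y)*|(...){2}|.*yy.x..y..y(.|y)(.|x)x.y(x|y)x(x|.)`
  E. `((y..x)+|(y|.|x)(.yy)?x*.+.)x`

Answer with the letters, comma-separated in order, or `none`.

A → match
B → match
C → match
D → match
E → no match — must end with "x"

A, B, C, D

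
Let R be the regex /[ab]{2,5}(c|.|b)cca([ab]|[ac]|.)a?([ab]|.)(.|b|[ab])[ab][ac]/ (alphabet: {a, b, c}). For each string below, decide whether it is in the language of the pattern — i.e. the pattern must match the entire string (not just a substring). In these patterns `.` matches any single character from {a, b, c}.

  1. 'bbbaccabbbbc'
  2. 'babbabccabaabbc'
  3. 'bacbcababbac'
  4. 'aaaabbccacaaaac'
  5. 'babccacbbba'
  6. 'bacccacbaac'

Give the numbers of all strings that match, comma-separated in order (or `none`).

1, 2, 4, 5, 6

1 → match
2 → match
3 → no match
4 → match
5 → match
6 → match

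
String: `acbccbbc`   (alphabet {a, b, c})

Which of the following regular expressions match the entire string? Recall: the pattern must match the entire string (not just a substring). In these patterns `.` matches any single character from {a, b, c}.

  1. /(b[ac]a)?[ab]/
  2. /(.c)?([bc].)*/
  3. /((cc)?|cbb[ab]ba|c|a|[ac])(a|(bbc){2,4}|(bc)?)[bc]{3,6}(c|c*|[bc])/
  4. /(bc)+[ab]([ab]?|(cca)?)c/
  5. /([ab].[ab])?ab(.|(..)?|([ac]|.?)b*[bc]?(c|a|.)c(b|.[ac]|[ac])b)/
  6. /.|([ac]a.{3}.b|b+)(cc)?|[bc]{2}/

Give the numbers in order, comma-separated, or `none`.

1 → no match
2 → match
3 → match
4 → no match — must start with `bc`
5 → no match
6 → no match

2, 3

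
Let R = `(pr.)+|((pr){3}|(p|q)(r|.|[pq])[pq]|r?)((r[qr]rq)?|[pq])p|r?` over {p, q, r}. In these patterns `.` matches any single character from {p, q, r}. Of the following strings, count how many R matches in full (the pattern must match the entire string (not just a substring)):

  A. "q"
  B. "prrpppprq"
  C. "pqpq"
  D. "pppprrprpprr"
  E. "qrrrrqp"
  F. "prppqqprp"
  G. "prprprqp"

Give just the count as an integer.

1

A → no match
B → no match
C → no match
D → no match
E → no match
F → no match
G → match
Total matched: 1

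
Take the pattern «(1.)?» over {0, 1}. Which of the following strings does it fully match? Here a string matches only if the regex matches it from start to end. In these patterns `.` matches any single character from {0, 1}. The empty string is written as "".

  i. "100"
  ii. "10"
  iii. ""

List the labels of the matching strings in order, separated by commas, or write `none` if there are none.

ii, iii

i → no match
ii → match
iii → match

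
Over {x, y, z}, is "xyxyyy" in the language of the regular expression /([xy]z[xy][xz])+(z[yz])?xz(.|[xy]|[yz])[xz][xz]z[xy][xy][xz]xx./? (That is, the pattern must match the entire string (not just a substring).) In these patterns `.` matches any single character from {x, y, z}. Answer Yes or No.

No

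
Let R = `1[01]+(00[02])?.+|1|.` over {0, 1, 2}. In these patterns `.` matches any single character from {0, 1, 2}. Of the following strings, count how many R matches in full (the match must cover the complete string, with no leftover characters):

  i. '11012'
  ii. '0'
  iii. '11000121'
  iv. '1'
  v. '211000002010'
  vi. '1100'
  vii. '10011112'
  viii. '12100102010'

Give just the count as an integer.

6

i. '11012' → match
ii. '0' → match
iii. '11000121' → match
iv. '1' → match
v. '211000002010' → no match
vi. '1100' → match
vii. '10011112' → match
viii. '12100102010' → no match
Total matched: 6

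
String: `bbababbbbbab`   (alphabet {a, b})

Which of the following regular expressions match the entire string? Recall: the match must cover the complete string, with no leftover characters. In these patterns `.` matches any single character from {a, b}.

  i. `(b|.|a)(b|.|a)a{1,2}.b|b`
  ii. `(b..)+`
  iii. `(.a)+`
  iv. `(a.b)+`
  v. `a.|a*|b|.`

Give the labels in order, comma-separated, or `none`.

i → no match
ii → match
iii → no match — must end with `a`
iv → no match — must start with `a`
v → no match

ii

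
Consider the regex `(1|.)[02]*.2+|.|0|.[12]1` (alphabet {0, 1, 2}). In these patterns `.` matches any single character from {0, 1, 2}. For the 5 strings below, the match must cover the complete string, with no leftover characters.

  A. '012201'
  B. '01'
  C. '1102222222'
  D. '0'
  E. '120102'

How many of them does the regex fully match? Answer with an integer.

A → no match
B → no match
C → no match
D → match
E → no match
Total matched: 1

1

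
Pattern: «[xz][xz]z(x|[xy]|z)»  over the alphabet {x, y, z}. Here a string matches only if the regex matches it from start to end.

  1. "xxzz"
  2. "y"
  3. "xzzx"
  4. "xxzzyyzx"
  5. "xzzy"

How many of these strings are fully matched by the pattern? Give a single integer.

1 → match
2 → no match
3 → match
4 → no match
5 → match
Total matched: 3

3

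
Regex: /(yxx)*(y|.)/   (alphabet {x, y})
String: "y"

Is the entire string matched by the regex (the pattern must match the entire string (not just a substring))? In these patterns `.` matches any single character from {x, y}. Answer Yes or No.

Yes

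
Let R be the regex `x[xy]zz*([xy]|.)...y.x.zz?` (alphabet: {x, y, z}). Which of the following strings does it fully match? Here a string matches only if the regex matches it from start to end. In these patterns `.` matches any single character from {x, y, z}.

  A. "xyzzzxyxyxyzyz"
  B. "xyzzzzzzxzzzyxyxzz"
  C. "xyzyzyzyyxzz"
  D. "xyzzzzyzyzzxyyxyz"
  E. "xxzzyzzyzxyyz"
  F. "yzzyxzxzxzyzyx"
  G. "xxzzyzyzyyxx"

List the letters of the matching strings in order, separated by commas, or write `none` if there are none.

C

A → no match
B → no match
C → match
D → no match
E → no match
F → no match — must start with "x"
G → no match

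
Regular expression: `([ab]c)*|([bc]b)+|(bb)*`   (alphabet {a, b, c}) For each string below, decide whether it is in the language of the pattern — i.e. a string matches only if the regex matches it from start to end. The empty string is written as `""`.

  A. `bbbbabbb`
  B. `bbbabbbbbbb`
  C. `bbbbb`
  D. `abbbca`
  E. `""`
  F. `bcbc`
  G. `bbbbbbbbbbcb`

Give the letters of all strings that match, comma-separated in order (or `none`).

E, F, G

A → no match
B → no match
C → no match
D → no match
E → match
F → match
G → match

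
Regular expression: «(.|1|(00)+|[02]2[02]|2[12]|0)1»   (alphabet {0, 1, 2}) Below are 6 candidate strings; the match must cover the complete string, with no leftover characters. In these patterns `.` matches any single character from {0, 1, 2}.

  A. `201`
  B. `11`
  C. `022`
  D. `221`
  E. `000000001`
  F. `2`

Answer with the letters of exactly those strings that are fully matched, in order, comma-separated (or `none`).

A → no match
B → match
C → no match — must end with `1`
D → match
E → match
F → no match — must end with `1`

B, D, E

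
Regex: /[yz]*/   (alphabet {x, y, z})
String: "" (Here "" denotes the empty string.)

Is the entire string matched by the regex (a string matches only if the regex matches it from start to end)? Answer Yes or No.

Yes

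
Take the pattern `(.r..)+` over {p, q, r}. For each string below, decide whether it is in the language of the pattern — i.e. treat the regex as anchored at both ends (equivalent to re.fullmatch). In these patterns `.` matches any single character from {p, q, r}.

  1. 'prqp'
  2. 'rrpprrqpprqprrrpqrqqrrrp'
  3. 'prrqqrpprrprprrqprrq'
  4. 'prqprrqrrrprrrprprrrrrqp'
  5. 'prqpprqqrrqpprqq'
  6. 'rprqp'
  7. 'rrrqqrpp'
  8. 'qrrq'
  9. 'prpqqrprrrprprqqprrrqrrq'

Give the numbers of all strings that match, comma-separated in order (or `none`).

1, 2, 3, 4, 5, 7, 8, 9

1. 'prqp' → match
2 → match
3 → match
4 → match
5 → match
6. 'rprqp' → no match
7. 'rrrqqrpp' → match
8. 'qrrq' → match
9 → match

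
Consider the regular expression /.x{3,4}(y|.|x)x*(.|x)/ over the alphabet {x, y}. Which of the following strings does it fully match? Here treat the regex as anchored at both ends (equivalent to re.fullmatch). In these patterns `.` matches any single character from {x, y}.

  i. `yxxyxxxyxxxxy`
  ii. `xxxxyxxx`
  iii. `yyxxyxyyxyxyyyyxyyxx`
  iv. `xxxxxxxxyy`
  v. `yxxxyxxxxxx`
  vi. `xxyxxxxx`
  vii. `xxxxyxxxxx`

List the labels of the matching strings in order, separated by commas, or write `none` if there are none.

ii, v, vii

i → no match
ii → match
iii → no match
iv → no match
v → match
vi → no match
vii → match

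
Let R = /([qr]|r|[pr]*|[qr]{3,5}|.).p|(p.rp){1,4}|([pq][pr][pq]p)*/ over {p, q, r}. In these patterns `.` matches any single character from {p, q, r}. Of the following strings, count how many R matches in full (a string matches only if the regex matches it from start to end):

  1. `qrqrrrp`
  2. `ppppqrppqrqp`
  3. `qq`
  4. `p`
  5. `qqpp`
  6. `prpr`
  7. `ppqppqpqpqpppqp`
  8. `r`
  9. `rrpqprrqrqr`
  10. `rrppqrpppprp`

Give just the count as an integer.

2

1 → match
2 → match
3 → no match
4 → no match
5 → no match
6 → no match
7 → no match
8 → no match
9 → no match
10 → no match
Total matched: 2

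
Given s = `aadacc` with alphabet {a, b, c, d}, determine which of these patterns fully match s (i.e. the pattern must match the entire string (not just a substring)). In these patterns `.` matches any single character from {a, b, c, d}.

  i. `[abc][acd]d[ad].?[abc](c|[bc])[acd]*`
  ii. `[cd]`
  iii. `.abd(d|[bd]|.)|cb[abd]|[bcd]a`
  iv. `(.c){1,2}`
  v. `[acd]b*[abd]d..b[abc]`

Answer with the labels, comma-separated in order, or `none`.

i

i → match
ii → no match
iii → no match
iv → no match
v → no match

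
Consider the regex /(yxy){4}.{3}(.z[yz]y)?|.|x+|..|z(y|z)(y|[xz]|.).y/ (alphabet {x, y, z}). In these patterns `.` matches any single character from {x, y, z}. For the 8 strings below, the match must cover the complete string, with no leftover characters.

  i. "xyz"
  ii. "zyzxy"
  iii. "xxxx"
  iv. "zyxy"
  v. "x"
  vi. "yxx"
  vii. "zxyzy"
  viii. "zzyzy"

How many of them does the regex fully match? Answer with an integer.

4

i → no match
ii → match
iii → match
iv → no match
v → match
vi → no match
vii → no match
viii → match
Total matched: 4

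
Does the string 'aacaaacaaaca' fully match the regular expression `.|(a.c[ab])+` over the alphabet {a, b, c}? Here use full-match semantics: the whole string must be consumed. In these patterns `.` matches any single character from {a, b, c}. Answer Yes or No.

Yes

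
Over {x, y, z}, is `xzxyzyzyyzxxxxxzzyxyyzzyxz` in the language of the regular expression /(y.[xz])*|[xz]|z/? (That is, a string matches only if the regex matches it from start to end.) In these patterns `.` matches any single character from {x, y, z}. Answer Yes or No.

No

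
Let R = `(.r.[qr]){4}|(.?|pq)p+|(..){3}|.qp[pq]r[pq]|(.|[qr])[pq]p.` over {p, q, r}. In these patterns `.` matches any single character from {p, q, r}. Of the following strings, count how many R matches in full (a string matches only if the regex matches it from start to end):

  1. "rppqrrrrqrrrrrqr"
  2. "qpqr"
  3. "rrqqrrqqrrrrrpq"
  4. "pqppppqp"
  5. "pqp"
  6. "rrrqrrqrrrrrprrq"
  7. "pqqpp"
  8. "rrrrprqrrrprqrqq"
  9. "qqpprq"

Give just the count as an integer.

4

1 → no match
2 → no match
3 → no match
4 → no match
5 → match
6 → match
7 → no match
8 → match
9 → match
Total matched: 4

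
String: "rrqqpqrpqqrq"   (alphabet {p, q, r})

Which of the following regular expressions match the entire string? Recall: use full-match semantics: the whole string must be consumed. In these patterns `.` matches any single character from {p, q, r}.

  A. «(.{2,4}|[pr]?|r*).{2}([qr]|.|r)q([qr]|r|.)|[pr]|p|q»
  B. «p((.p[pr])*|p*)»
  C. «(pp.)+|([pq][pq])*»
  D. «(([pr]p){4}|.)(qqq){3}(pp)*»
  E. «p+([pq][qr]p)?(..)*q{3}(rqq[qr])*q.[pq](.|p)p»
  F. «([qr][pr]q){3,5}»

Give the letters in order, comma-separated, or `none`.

F

A → no match
B → no match — must start with "p"
C → no match
D → no match
E → no match — must start with "p"
F → match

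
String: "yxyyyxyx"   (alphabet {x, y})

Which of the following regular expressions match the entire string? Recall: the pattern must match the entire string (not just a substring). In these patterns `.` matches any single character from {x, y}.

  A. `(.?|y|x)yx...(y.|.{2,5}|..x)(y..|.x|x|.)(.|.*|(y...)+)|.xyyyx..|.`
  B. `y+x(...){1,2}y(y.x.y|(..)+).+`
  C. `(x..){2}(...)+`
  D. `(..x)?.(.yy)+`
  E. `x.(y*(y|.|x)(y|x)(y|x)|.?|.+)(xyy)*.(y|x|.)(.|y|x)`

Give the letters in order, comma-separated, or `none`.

A

A → match
B → no match
C → no match — must start with "x"
D → no match — must end with "yy"
E → no match — must start with "x"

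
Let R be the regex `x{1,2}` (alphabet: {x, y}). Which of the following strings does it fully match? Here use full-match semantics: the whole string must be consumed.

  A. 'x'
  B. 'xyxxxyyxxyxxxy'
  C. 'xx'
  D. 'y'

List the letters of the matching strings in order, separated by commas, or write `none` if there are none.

A, C

A → match
B → no match — must end with 'x'
C → match
D → no match — must start with 'x'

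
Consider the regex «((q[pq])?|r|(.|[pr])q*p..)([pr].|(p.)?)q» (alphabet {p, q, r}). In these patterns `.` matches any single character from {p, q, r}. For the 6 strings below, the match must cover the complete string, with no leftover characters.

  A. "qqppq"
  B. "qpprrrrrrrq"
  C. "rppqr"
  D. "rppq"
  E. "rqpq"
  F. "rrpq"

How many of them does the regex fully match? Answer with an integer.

A → match
B → no match
C → no match — must end with "q"
D → match
E → no match
F → match
Total matched: 3

3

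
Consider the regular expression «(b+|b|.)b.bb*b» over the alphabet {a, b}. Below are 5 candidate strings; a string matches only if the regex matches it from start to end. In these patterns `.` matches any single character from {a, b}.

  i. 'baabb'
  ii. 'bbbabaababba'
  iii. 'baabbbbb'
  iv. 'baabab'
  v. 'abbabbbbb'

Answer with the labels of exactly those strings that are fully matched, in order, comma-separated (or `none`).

none

i → no match
ii → no match — must end with 'b'
iii → no match
iv → no match
v → no match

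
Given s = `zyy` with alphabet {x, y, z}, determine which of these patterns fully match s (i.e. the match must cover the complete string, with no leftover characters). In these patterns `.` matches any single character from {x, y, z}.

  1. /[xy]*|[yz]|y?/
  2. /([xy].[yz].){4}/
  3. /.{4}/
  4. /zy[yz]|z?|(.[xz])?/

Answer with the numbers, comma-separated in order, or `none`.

1 → no match
2 → no match
3 → no match
4 → match

4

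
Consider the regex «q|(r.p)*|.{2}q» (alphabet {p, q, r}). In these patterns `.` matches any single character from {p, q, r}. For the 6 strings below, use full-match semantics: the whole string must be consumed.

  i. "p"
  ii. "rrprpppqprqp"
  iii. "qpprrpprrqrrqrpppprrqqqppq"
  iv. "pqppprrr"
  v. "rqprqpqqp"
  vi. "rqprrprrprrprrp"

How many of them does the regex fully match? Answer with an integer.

1

i → no match
ii → no match
iii → no match
iv → no match
v → no match
vi → match
Total matched: 1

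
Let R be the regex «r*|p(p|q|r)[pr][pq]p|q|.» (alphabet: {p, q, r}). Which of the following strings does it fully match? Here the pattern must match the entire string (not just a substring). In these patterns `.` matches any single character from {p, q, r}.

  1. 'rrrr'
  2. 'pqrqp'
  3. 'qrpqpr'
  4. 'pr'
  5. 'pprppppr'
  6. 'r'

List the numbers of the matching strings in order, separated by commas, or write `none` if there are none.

1, 2, 6

1 → match
2 → match
3 → no match
4 → no match
5 → no match
6 → match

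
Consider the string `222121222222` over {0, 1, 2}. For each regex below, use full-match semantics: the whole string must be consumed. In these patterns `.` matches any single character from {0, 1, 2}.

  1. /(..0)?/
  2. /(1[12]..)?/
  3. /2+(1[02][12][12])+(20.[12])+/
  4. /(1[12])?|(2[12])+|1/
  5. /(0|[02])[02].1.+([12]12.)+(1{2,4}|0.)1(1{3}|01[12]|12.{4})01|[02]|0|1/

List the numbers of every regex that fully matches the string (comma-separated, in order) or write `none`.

1 → no match
2 → no match
3 → no match
4 → match
5 → no match

4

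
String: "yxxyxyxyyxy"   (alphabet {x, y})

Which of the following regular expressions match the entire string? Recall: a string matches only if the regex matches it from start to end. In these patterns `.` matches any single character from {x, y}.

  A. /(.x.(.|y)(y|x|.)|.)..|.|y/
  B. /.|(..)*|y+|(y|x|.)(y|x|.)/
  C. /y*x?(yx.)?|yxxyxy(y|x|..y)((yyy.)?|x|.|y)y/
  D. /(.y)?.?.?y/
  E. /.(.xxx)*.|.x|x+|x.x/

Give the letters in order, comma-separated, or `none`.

A → no match
B → no match
C → match
D → no match
E → no match

C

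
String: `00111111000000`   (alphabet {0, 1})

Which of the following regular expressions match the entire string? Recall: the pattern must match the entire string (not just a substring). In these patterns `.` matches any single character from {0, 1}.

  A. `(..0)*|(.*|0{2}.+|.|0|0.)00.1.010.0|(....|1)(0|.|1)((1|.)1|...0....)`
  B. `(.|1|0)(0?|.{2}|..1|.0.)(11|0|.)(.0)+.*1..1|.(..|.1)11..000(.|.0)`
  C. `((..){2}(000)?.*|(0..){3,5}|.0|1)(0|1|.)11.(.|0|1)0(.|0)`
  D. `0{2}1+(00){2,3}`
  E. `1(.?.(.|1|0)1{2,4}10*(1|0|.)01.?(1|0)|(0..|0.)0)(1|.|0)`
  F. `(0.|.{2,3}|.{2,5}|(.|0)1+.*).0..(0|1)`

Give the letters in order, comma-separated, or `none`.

A → no match
B → no match
C → no match
D → match
E → no match — must start with `1`
F → no match

D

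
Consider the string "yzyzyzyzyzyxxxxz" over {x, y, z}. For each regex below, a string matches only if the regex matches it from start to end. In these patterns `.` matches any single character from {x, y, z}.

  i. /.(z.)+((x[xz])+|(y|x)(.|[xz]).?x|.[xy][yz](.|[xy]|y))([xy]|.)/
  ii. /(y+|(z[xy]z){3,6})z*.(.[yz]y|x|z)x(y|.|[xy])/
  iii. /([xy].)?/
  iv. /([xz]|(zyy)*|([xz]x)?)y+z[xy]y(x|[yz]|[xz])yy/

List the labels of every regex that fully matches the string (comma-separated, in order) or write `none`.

i → match
ii → no match
iii → no match
iv → no match — must end with "yy"

i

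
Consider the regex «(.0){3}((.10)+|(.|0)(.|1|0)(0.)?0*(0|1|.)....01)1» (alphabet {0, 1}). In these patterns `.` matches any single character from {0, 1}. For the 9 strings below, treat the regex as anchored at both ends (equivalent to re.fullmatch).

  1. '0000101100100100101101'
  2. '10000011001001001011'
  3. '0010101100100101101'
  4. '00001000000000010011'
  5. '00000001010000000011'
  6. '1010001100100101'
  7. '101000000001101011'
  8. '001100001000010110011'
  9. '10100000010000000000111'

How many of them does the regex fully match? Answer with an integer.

6

1 → match
2 → no match
3 → match
4 → match
5 → match
6 → match
7 → match
8 → no match
9 → no match
Total matched: 6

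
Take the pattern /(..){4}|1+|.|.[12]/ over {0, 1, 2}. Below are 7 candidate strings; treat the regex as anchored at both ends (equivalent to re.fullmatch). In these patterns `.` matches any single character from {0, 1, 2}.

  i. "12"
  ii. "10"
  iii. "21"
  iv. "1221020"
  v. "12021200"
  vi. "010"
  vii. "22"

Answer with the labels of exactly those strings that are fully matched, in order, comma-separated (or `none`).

i → match
ii → no match
iii → match
iv → no match
v → match
vi → no match
vii → match

i, iii, v, vii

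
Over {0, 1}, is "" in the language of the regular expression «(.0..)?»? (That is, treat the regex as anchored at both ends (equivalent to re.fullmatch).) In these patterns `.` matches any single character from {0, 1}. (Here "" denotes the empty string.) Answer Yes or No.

Yes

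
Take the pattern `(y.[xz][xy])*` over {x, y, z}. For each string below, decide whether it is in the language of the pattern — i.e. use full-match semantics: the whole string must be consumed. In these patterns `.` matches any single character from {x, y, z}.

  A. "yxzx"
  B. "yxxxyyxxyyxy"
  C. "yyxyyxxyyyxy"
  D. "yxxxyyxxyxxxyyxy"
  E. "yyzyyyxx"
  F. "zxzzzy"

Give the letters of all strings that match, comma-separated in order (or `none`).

A → match
B → match
C → match
D → match
E → match
F → no match

A, B, C, D, E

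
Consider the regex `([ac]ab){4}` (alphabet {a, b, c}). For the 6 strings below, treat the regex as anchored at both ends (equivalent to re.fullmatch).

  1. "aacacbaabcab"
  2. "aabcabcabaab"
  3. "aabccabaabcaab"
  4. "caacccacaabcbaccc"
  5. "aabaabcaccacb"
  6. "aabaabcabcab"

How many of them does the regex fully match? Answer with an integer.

1 → no match
2 → match
3 → no match
4 → no match — must end with "ab"
5 → no match — must end with "ab"
6 → match
Total matched: 2

2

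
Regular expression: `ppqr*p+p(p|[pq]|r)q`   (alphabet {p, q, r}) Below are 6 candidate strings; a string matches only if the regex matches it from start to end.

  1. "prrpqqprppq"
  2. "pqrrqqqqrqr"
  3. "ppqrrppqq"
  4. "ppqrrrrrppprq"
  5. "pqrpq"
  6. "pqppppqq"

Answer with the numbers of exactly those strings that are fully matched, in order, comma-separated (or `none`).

1 → no match — must start with "ppq"
2 → no match — must start with "ppq"
3 → match
4 → match
5 → no match — must start with "ppq"
6 → no match — must start with "ppq"

3, 4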